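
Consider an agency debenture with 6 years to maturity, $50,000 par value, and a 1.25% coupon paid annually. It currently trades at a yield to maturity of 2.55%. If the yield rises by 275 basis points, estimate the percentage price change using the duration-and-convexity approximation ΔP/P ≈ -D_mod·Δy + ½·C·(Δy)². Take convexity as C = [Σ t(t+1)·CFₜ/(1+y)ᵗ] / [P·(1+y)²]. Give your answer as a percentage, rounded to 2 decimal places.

-14.13%

With y = 0.0255:
  t   CF        PV=CF/(1+0.0255)^t    t·PV        t(t+1)·PV
  1       625.00       609.4588       609.4588       1,218.9176
  2       625.00       594.3040     1,188.6081       3,565.8243
  3       625.00       579.5261     1,738.5784       6,954.3136
  4       625.00       565.1157     2,260.4627      11,302.3136
  5       625.00       551.0636     2,755.3178      16,531.9068
  6    50,625.00    43,526.2295   261,157.3772   1,828,101.6406
  Σ                 46,425.6978   269,709.8030   1,867,674.9165
P = 46,425.6978; D_Mac = 5.80949 yrs; D_mod = 5.66504 yrs; C = 38.25353.
Duration effect: -5.66504 × (+0.0275) = -0.155788
Convexity effect: 0.5 × 38.25353 × (0.0275)² = +0.0144646
ΔP/P ≈ -0.155788 + 0.0144646 = -0.141324 = -14.1324%.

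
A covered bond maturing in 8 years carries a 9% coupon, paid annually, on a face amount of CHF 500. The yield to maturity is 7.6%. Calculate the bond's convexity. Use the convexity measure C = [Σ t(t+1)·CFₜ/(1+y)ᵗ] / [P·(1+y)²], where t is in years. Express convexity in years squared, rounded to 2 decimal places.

With y = 0.076:
  t   CF        PV=CF/(1+0.076)^t    t·PV        t(t+1)·PV
  1        45.00        41.8216        41.8216          83.6431
  2        45.00        38.8676        77.7352         233.2057
  3        45.00        36.1223       108.3670         433.4679
  4        45.00        33.5709       134.2837         671.4187
  5        45.00        31.1998       155.9988         935.9926
  6        45.00        28.9961       173.9763       1,217.8342
  7        45.00        26.9480       188.6360       1,509.0883
  8       545.00       303.3181     2,426.5448      21,838.9034
  Σ                    540.8444     3,307.3635      26,923.5540
P = 540.8444.
Convexity = Σ t(t+1)·PV / [P·(1+y)²] = 26,923.5540 / (540.8444 × 1.157776) = 42.99674.

43.00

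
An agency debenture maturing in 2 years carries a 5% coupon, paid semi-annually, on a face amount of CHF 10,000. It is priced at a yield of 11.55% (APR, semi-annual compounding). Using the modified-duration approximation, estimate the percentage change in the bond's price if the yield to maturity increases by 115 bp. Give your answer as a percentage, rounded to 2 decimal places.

Periodic yield y = 0.05775. Modified duration first:
  t   CF        PV=CF/(1+0.05775)^t    t·PV
  1       250.00       236.3507       236.3507
  2       250.00       223.4467       446.8934
  3       250.00       211.2472       633.7415
  4    10,250.00     8,188.2620    32,753.0479
  Σ                  8,859.3066    34,070.0336
P = 8,859.3066; D_Mac = 3.84568 half-year periods = 1.92284 yrs; D_mod = 1.92284/(1+0.05775) = 1.81786 yrs.
ΔP/P ≈ -D_mod · Δy = -1.81786 × (+0.0115) = -0.020905 = -2.0905%.

-2.09%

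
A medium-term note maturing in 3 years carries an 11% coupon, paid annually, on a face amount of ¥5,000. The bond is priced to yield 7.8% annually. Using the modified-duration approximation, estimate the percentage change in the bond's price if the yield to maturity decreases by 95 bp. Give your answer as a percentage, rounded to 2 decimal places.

+2.40%

Periodic yield y = 0.078. Modified duration first:
  t   CF        PV=CF/(1+0.078)^t    t·PV
  1       550.00       510.2041       510.2041
  2       550.00       473.2876       946.5753
  3     5,550.00     4,430.3364    13,291.0091
  Σ                  5,413.8281    14,747.7885
P = 5,413.8281; D_Mac = 2.72410 yrs; D_mod = 2.72410/(1+0.078) = 2.52699 yrs.
ΔP/P ≈ -D_mod · Δy = -2.52699 × (-0.0095) = +0.024006 = +2.4006%.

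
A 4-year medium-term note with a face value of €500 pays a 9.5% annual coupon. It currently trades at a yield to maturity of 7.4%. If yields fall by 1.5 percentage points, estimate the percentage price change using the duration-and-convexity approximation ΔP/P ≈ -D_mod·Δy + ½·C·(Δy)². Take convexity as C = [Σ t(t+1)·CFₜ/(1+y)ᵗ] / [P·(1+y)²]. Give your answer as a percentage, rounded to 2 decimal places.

+5.09%

With y = 0.074:
  t   CF        PV=CF/(1+0.074)^t    t·PV        t(t+1)·PV
  1        47.50        44.2272        44.2272          88.4544
  2        47.50        41.1799        82.3598         247.0793
  3        47.50        38.3425       115.0276         460.1104
  4       547.50       411.4973     1,645.9892       8,229.9462
  Σ                    535.2469     1,887.6038       9,025.5902
P = 535.2469; D_Mac = 3.52660 yrs; D_mod = 3.28362 yrs; C = 14.61884.
Duration effect: -3.28362 × (-0.015) = +0.049254
Convexity effect: 0.5 × 14.61884 × (-0.015)² = +0.0016446
ΔP/P ≈ +0.049254 + 0.0016446 = +0.050899 = +5.0899%.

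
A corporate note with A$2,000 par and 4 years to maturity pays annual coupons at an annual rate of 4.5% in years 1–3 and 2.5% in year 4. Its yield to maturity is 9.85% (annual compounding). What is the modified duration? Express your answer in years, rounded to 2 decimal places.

3.38 years

Periodic yield y = 0.0985. First find Macaulay duration:
  t   CF        PV=CF/(1+0.0985)^t    t·PV
  1        90.00        81.9299        81.9299
  2        90.00        74.5834       149.1669
  3        90.00        67.8957       203.6871
  4     2,050.00     1,407.8410     5,631.3641
  Σ                  1,632.2501     6,066.1480
P = 1,632.2501; Macaulay duration = 6,066.1480 / 1,632.2501 = 3.71643 years.
Modified duration = D_Mac / (1 + y) = 3.71643 / 1.0985 = 3.38319 years.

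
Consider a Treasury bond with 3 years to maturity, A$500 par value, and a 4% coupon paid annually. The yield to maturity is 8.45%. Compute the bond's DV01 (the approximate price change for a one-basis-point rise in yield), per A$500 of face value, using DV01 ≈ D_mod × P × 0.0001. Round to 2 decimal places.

Periodic yield y = 0.0845.
  t   CF        PV=CF/(1+0.0845)^t    t·PV
  1        20.00        18.4417        18.4417
  2        20.00        17.0048        34.0095
  3       520.00       407.6756     1,223.0267
  Σ                    443.1220     1,275.4779
P = 443.1220; D_Mac = 2.87839 yrs; D_mod = 2.65412 yrs.
DV01 ≈ 2.65412 × 443.1220 × 0.0001 = 0.117610.

A$0.12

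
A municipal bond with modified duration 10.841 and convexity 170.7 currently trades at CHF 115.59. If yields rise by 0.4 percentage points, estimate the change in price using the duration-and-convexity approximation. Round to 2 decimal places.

-CHF 4.85

Duration effect: -D_mod·Δy = -10.841 × (+0.004) = -0.043364
Convexity effect: ½·C·(Δy)² = 0.5 × 170.7 × (0.004)² = +0.0013656
ΔP/P ≈ -0.043364 + 0.0013656 = -0.0419984
ΔP ≈ 115.59 × (-0.0419984) = -4.854595056.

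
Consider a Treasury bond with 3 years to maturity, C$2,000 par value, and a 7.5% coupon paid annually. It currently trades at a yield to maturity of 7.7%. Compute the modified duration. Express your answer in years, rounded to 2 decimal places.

Periodic yield y = 0.077. First find Macaulay duration:
  t   CF        PV=CF/(1+0.077)^t    t·PV
  1       150.00       139.2758       139.2758
  2       150.00       129.3183       258.6365
  3     2,150.00     1,721.0415     5,163.1246
  Σ                  1,989.6356     5,561.0369
P = 1,989.6356; Macaulay duration = 5,561.0369 / 1,989.6356 = 2.79500 years.
Modified duration = D_Mac / (1 + y) = 2.79500 / 1.077 = 2.59517 years.

2.60 years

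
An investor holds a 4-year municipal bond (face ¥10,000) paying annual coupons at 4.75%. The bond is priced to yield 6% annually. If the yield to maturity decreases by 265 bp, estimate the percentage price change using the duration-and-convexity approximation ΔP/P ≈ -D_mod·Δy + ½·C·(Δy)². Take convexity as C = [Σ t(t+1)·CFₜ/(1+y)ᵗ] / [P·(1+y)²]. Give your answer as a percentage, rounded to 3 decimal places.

With y = 0.06:
  t   CF        PV=CF/(1+0.06)^t    t·PV        t(t+1)·PV
  1       475.00       448.1132       448.1132         896.2264
  2       475.00       422.7483       845.4966       2,536.4899
  3       475.00       398.8192     1,196.4575       4,785.8299
  4    10,475.00     8,297.1811    33,188.7245     165,943.6224
  Σ                  9,566.8618    35,678.7918     174,162.1686
P = 9,566.8618; D_Mac = 3.72941 yrs; D_mod = 3.51832 yrs; C = 16.20215.
Duration effect: -3.51832 × (-0.0265) = +0.093235
Convexity effect: 0.5 × 16.20215 × (-0.0265)² = +0.0056890
ΔP/P ≈ +0.093235 + 0.0056890 = +0.098924 = +9.8924%.

+9.892%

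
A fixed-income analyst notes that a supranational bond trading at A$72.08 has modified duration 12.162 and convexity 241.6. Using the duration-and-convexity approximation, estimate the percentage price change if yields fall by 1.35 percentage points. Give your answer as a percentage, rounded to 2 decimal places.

Duration effect: -D_mod·Δy = -12.162 × (-0.0135) = +0.164187
Convexity effect: ½·C·(Δy)² = 0.5 × 241.6 × (-0.0135)² = +0.0220158
ΔP/P ≈ +0.164187 + 0.0220158 = +0.1862028
= +18.62028%.

+18.62%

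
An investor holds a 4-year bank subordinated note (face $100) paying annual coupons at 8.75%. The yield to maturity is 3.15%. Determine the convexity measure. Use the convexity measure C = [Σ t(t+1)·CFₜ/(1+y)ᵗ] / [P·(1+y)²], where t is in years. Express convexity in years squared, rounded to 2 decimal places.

With y = 0.0315:
  t   CF        PV=CF/(1+0.0315)^t    t·PV        t(t+1)·PV
  1         8.75         8.4828         8.4828          16.9656
  2         8.75         8.2237        16.4475          49.3425
  3         8.75         7.9726        23.9178          95.6713
  4       108.75        96.0622       384.2486       1,921.2431
  Σ                    120.7413       433.0967       2,083.2225
P = 120.7413.
Convexity = Σ t(t+1)·PV / [P·(1+y)²] = 2,083.2225 / (120.7413 × 1.063992) = 16.21591.

16.22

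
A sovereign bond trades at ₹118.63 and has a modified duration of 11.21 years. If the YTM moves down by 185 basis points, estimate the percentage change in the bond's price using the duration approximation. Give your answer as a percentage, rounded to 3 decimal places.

+20.739%

Duration approximation: ΔP/P ≈ -D_mod · Δy = -11.21 × (-0.0185) = +0.207385.
As a percentage: +20.7385%.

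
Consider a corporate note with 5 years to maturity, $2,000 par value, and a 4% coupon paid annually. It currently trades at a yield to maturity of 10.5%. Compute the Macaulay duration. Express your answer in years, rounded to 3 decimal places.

4.565 years

Periodic yield y = 0.105. Discount each cash flow and weight by its year:
  t   CF        PV=CF/(1+0.105)^t    t·PV
  1        80.00        72.3982        72.3982
  2        80.00        65.5187       131.0374
  3        80.00        59.2930       177.8789
  4        80.00        53.6588       214.6352
  5     2,080.00     1,262.5598     6,312.7988
  Σ                  1,513.4284     6,908.7485
Price P = Σ PV = 1,513.4284.
Macaulay duration = Σ(t·PV) / P = 6,908.7485 / 1,513.4284 = 4.56497 years.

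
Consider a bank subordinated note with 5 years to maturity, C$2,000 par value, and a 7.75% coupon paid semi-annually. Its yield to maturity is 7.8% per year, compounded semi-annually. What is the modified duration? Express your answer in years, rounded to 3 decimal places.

Periodic yield y = 0.039. First find Macaulay duration:
  t   CF        PV=CF/(1+0.039)^t    t·PV
  1        77.50        74.5910        74.5910
  2        77.50        71.7911       143.5822
  3        77.50        69.0963       207.2890
  4        77.50        66.5027       266.0109
  5        77.50        64.0065       320.0324
  6        77.50        61.6039       369.6236
  7        77.50        59.2916       415.0409
  8        77.50        57.0660       456.5279
  9        77.50        54.9240       494.3156
  10    2,077.50     1,417.0512    14,170.5125
  Σ                  1,995.9243    16,917.5260
P = 1,995.9243; Macaulay duration = 16,917.5260 / 1,995.9243 = 8.47604 half-year periods = 4.23802 years.
Modified duration = D_Mac / (1 + y) = 4.23802 / 1.039 = 4.07894 years.

4.079 years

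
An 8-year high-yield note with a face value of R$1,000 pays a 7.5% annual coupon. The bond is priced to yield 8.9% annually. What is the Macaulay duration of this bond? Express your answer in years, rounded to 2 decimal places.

6.22 years

Periodic yield y = 0.089. Discount each cash flow and weight by its year:
  t   CF        PV=CF/(1+0.089)^t    t·PV
  1        75.00        68.8705        68.8705
  2        75.00        63.2420       126.4840
  3        75.00        58.0734       174.2203
  4        75.00        53.3273       213.3093
  5        75.00        48.9691       244.8454
  6        75.00        44.9670       269.8020
  7        75.00        41.2920       289.0441
  8     1,075.00       543.4823     4,347.8586
  Σ                    922.2237     5,734.4343
Price P = Σ PV = 922.2237.
Macaulay duration = Σ(t·PV) / P = 5,734.4343 / 922.2237 = 6.21805 years.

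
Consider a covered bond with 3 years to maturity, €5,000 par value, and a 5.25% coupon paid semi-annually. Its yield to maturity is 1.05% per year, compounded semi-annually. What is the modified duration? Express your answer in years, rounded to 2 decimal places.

2.81 years

Periodic yield y = 0.00525. First find Macaulay duration:
  t   CF        PV=CF/(1+0.00525)^t    t·PV
  1       131.25       130.5645       130.5645
  2       131.25       129.8827       259.7653
  3       131.25       129.2043       387.6130
  4       131.25       128.5295       514.1182
  5       131.25       127.8583       639.2915
  6     5,131.25     4,972.5446    29,835.2674
  Σ                  5,618.5839    31,766.6199
P = 5,618.5839; Macaulay duration = 31,766.6199 / 5,618.5839 = 5.65385 half-year periods = 2.82692 years.
Modified duration = D_Mac / (1 + y) = 2.82692 / 1.00525 = 2.81216 years.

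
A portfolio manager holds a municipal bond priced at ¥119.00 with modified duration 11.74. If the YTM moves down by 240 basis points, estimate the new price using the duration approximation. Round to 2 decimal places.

¥152.53

Duration approximation: ΔP/P ≈ -D_mod · Δy = -11.74 × (-0.024) = +0.281760.
New price ≈ 119.00 × (1 + 0.281760) = 152.52944.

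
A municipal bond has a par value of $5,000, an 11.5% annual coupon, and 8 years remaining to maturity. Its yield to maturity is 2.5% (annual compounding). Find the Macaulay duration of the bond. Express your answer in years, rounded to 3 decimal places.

Periodic yield y = 0.025. Discount each cash flow and weight by its year:
  t   CF        PV=CF/(1+0.025)^t    t·PV
  1       575.00       560.9756       560.9756
  2       575.00       547.2933     1,094.5866
  3       575.00       533.9447     1,601.8340
  4       575.00       520.9216     2,083.6865
  5       575.00       508.2162     2,541.0811
  6       575.00       495.8207     2,974.9242
  7       575.00       483.7275     3,386.0926
  8     5,575.00     4,575.6621    36,605.2971
  Σ                  8,226.5617    50,848.4775
Price P = Σ PV = 8,226.5617.
Macaulay duration = Σ(t·PV) / P = 50,848.4775 / 8,226.5617 = 6.18101 years.

6.181 years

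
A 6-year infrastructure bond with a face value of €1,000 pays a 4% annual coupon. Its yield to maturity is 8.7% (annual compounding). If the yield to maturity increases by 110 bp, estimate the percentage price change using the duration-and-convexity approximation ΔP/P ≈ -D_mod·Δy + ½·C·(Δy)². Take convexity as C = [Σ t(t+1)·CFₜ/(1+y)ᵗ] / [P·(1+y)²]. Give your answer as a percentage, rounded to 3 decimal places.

With y = 0.087:
  t   CF        PV=CF/(1+0.087)^t    t·PV        t(t+1)·PV
  1        40.00        36.7985        36.7985          73.5971
  2        40.00        33.8533        67.7066         203.1198
  3        40.00        31.1438        93.4313         373.7254
  4        40.00        28.6511       114.6045         573.0227
  5        40.00        26.3580       131.7899         790.7397
  6     1,040.00       630.4579     3,782.7473      26,479.2308
  Σ                    787.2626     4,227.0782      28,493.4354
P = 787.2626; D_Mac = 5.36934 yrs; D_mod = 4.93959 yrs; C = 30.63135.
Duration effect: -4.93959 × (+0.011) = -0.054336
Convexity effect: 0.5 × 30.63135 × (0.011)² = +0.0018532
ΔP/P ≈ -0.054336 + 0.0018532 = -0.052482 = -5.2482%.

-5.248%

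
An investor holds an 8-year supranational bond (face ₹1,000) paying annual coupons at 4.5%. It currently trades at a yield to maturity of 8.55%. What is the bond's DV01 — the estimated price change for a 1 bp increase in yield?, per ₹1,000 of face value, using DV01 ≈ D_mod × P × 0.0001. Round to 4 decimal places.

Periodic yield y = 0.0855.
  t   CF        PV=CF/(1+0.0855)^t    t·PV
  1        45.00        41.4556        41.4556
  2        45.00        38.1903        76.3806
  3        45.00        35.1822       105.5466
  4        45.00        32.4111       129.6442
  5        45.00        29.8582       149.2909
  6        45.00        27.5064       165.0383
  7        45.00        25.3398       177.3788
  8     1,045.00       542.0978     4,336.7826
  Σ                    772.0413     5,181.5176
P = 772.0413; D_Mac = 6.71145 yrs; D_mod = 6.18282 yrs.
DV01 ≈ 6.18282 × 772.0413 × 0.0001 = 0.477339.

₹0.4773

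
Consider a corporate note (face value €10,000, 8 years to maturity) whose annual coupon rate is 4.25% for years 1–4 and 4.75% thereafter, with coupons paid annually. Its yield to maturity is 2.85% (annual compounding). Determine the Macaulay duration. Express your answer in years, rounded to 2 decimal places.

Periodic yield y = 0.0285. Discount each cash flow and weight by its year:
  t   CF        PV=CF/(1+0.0285)^t    t·PV
  1       425.00       413.2231       413.2231
  2       425.00       401.7726       803.5452
  3       425.00       390.6394     1,171.9182
  4       425.00       379.8147     1,519.2587
  5       475.00       412.7358     2,063.6789
  6       475.00       401.2988     2,407.7926
  7       475.00       390.1787     2,731.2508
  8    10,475.00     8,366.0347    66,928.2779
  Σ                 11,155.6978    78,038.9455
Price P = Σ PV = 11,155.6978.
Macaulay duration = Σ(t·PV) / P = 78,038.9455 / 11,155.6978 = 6.99543 years.

7.00 years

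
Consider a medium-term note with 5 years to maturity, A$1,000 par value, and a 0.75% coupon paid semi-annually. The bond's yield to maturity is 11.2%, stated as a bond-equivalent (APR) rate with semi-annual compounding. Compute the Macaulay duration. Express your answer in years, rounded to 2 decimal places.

Periodic yield y = 0.056. Discount each cash flow and weight by its period:
  t   CF        PV=CF/(1+0.056)^t    t·PV
  1         3.75         3.5511         3.5511
  2         3.75         3.3628         6.7256
  3         3.75         3.1845         9.5535
  4         3.75         3.0156        12.0625
  5         3.75         2.8557        14.2785
  6         3.75         2.7043        16.2255
  7         3.75         2.5608        17.9259
  8         3.75         2.4250        19.4004
  9         3.75         2.2964        20.6680
  10    1,003.75       582.0850     5,820.8496
  Σ                    608.0413     5,941.2406
Price P = Σ PV = 608.0413.
Macaulay duration = Σ(t·PV) / P = 5,941.2406 / 608.0413 = 9.77111 half-year periods.
In years: 9.77111 / 2 = 4.88556 years.

4.89 years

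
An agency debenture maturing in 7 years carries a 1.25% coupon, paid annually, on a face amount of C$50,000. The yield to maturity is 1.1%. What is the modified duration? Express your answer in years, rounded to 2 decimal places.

6.67 years

Periodic yield y = 0.011. First find Macaulay duration:
  t   CF        PV=CF/(1+0.011)^t    t·PV
  1       625.00       618.1998       618.1998
  2       625.00       611.4736     1,222.9472
  3       625.00       604.8206     1,814.4617
  4       625.00       598.2399     2,392.9597
  5       625.00       591.7309     2,958.6544
  6       625.00       585.2927     3,511.7560
  7    50,625.00    46,892.8844   328,250.1907
  Σ                 50,502.6418   340,769.1696
P = 50,502.6418; Macaulay duration = 340,769.1696 / 50,502.6418 = 6.74755 years.
Modified duration = D_Mac / (1 + y) = 6.74755 / 1.011 = 6.67414 years.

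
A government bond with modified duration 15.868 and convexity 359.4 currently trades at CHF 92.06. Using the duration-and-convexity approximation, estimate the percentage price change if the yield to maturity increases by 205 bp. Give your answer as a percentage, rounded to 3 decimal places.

-24.978%

Duration effect: -D_mod·Δy = -15.868 × (+0.0205) = -0.325294
Convexity effect: ½·C·(Δy)² = 0.5 × 359.4 × (0.0205)² = +0.075518925
ΔP/P ≈ -0.325294 + 0.075518925 = -0.249775075
= -24.9775075%.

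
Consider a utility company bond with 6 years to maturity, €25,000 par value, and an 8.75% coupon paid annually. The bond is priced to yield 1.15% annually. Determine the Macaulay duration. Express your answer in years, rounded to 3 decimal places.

Periodic yield y = 0.0115. Discount each cash flow and weight by its year:
  t   CF        PV=CF/(1+0.0115)^t    t·PV
  1     2,187.50     2,162.6298     2,162.6298
  2     2,187.50     2,138.0423     4,276.0845
  3     2,187.50     2,113.7343     6,341.2030
  4     2,187.50     2,089.7027     8,358.8110
  5     2,187.50     2,065.9444    10,329.7219
  6    27,187.50    25,384.8120   152,308.8721
  Σ                 35,954.8655   183,777.3223
Price P = Σ PV = 35,954.8655.
Macaulay duration = Σ(t·PV) / P = 183,777.3223 / 35,954.8655 = 5.11133 years.

5.111 years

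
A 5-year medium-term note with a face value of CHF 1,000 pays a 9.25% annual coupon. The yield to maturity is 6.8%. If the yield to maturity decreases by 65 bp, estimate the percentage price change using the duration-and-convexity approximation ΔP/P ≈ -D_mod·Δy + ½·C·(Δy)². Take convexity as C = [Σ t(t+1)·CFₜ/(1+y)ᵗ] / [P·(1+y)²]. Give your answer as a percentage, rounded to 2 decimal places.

+2.64%

With y = 0.068:
  t   CF        PV=CF/(1+0.068)^t    t·PV        t(t+1)·PV
  1        92.50        86.6105        86.6105         173.2210
  2        92.50        81.0960       162.1919         486.5758
  3        92.50        75.9325       227.7976         911.1906
  4        92.50        71.0979       284.3916       1,421.9578
  5     1,092.50       786.2582     3,931.2909      23,587.7457
  Σ                  1,100.9951     4,692.2826      26,580.6908
P = 1,100.9951; D_Mac = 4.26186 yrs; D_mod = 3.99050 yrs; C = 21.16598.
Duration effect: -3.99050 × (-0.0065) = +0.025938
Convexity effect: 0.5 × 21.16598 × (-0.0065)² = +0.0004471
ΔP/P ≈ +0.025938 + 0.0004471 = +0.026385 = +2.6385%.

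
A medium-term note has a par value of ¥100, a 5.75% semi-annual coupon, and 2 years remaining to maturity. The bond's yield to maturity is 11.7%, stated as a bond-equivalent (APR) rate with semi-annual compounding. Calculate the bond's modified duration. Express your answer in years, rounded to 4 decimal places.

Periodic yield y = 0.0585. First find Macaulay duration:
  t   CF        PV=CF/(1+0.0585)^t    t·PV
  1        2.875         2.7161         2.7161
  2        2.875         2.5660         5.1320
  3        2.875         2.4242         7.2725
  4      102.875        81.9495       327.7981
  Σ                     89.6558       342.9187
P = 89.6558; Macaulay duration = 342.9187 / 89.6558 = 3.82484 half-year periods = 1.91242 years.
Modified duration = D_Mac / (1 + y) = 1.91242 / 1.0585 = 1.80672 years.

1.8067 years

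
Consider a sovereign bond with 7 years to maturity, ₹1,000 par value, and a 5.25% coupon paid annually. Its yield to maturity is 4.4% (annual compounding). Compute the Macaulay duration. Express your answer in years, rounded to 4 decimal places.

6.0622 years

Periodic yield y = 0.044. Discount each cash flow and weight by its year:
  t   CF        PV=CF/(1+0.044)^t    t·PV
  1        52.50        50.2874        50.2874
  2        52.50        48.1680        96.3359
  3        52.50        46.1379       138.4137
  4        52.50        44.1934       176.7736
  5        52.50        42.3308       211.6542
  6        52.50        40.5468       243.2806
  7     1,052.50       778.6076     5,450.2529
  Σ                  1,050.2718     6,366.9982
Price P = Σ PV = 1,050.2718.
Macaulay duration = Σ(t·PV) / P = 6,366.9982 / 1,050.2718 = 6.06224 years.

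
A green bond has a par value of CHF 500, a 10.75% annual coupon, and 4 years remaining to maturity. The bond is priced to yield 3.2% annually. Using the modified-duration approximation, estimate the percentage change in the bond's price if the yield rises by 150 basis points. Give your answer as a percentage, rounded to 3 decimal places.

Periodic yield y = 0.032. Modified duration first:
  t   CF        PV=CF/(1+0.032)^t    t·PV
  1        53.75        52.0833        52.0833
  2        53.75        50.4683       100.9367
  3        53.75        48.9034       146.7103
  4       553.75       488.1968     1,952.7873
  Σ                    639.6519     2,252.5176
P = 639.6519; D_Mac = 3.52147 yrs; D_mod = 3.52147/(1+0.032) = 3.41228 yrs.
ΔP/P ≈ -D_mod · Δy = -3.41228 × (+0.015) = -0.051184 = -5.1184%.

-5.118%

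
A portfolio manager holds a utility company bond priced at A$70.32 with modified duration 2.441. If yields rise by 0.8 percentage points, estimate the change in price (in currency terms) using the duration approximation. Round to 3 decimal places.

-A$1.373

Duration approximation: ΔP/P ≈ -D_mod · Δy = -2.441 × (+0.008) = -0.019528.
ΔP ≈ 70.32 × (-0.019528) = -1.37320896.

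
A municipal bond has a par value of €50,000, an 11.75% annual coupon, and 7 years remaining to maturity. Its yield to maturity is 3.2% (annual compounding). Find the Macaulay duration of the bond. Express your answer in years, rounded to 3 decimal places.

5.514 years

Periodic yield y = 0.032. Discount each cash flow and weight by its year:
  t   CF        PV=CF/(1+0.032)^t    t·PV
  1     5,875.00     5,692.8295     5,692.8295
  2     5,875.00     5,516.3076    11,032.6152
  3     5,875.00     5,345.2593    16,035.7779
  4     5,875.00     5,179.5148    20,718.0594
  5     5,875.00     5,018.9097    25,094.5486
  6     5,875.00     4,863.2846    29,179.7077
  7    55,875.00    44,818.7413   313,731.1888
  Σ                 76,434.8468   421,484.7272
Price P = Σ PV = 76,434.8468.
Macaulay duration = Σ(t·PV) / P = 421,484.7272 / 76,434.8468 = 5.51430 years.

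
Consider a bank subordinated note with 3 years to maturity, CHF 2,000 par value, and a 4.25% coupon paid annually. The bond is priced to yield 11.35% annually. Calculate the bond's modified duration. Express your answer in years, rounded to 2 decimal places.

Periodic yield y = 0.1135. First find Macaulay duration:
  t   CF        PV=CF/(1+0.1135)^t    t·PV
  1        85.00        76.3359        76.3359
  2        85.00        68.5549       137.1098
  3     2,085.00     1,510.2032     4,530.6097
  Σ                  1,655.0940     4,744.0554
P = 1,655.0940; Macaulay duration = 4,744.0554 / 1,655.0940 = 2.86634 years.
Modified duration = D_Mac / (1 + y) = 2.86634 / 1.1135 = 2.57417 years.

2.57 years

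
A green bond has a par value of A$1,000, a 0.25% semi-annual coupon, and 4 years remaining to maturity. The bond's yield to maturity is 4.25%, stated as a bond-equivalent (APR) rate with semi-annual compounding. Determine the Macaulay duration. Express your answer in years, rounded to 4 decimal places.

Periodic yield y = 0.02125. Discount each cash flow and weight by its period:
  t   CF        PV=CF/(1+0.02125)^t    t·PV
  1         1.25         1.2240         1.2240
  2         1.25         1.1985         2.3970
  3         1.25         1.1736         3.5207
  4         1.25         1.1492         4.5967
  5         1.25         1.1253         5.6263
  6         1.25         1.1018         6.6110
  7         1.25         1.0789         7.5524
  8     1,001.25       846.2252     6,769.8019
  Σ                    854.2765     6,801.3300
Price P = Σ PV = 854.2765.
Macaulay duration = Σ(t·PV) / P = 6,801.3300 / 854.2765 = 7.96151 half-year periods.
In years: 7.96151 / 2 = 3.98075 years.

3.9808 years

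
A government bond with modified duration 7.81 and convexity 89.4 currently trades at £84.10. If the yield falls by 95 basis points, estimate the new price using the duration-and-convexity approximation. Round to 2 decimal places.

Duration effect: -D_mod·Δy = -7.81 × (-0.0095) = +0.074195
Convexity effect: ½·C·(Δy)² = 0.5 × 89.4 × (-0.0095)² = +0.004034175
ΔP/P ≈ +0.074195 + 0.004034175 = +0.078229175
New price ≈ 84.10 × (1 + 0.078229175) = 90.6790736175.

£90.68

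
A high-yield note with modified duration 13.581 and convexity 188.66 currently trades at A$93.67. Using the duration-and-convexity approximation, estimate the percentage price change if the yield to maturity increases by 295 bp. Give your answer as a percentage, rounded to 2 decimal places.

Duration effect: -D_mod·Δy = -13.581 × (+0.0295) = -0.4006395
Convexity effect: ½·C·(Δy)² = 0.5 × 188.66 × (0.0295)² = +0.0820906825
ΔP/P ≈ -0.4006395 + 0.0820906825 = -0.3185488175
= -31.85488175%.

-31.85%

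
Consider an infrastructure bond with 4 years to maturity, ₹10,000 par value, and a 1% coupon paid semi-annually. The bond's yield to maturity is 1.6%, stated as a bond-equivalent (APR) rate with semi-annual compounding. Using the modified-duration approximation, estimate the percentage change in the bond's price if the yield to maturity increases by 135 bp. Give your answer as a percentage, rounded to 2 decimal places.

Periodic yield y = 0.008. Modified duration first:
  t   CF        PV=CF/(1+0.008)^t    t·PV
  1        50.00        49.6032        49.6032
  2        50.00        49.2095        98.4190
  3        50.00        48.8189       146.4568
  4        50.00        48.4315       193.7260
  5        50.00        48.0471       240.2356
  6        50.00        47.6658       285.9948
  7        50.00        47.2875       331.0124
  8    10,050.00     9,429.3511    75,434.8084
  Σ                  9,768.4146    76,780.2562
P = 9,768.4146; D_Mac = 7.86005 half-year periods = 3.93003 yrs; D_mod = 3.93003/(1+0.008) = 3.89884 yrs.
ΔP/P ≈ -D_mod · Δy = -3.89884 × (+0.0135) = -0.052634 = -5.2634%.

-5.26%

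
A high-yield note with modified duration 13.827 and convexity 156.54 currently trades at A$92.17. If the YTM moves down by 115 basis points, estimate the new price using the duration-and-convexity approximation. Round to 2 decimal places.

Duration effect: -D_mod·Δy = -13.827 × (-0.0115) = +0.1590105
Convexity effect: ½·C·(Δy)² = 0.5 × 156.54 × (-0.0115)² = +0.0103512075
ΔP/P ≈ +0.1590105 + 0.0103512075 = +0.1693617075
New price ≈ 92.17 × (1 + 0.1693617075) = 107.780068580275.

A$107.78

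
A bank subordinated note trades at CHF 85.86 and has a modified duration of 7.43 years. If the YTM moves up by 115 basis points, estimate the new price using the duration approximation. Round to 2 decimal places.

CHF 78.52

Duration approximation: ΔP/P ≈ -D_mod · Δy = -7.43 × (+0.0115) = -0.085445.
New price ≈ 85.86 × (1 - 0.085445) = 78.5236923.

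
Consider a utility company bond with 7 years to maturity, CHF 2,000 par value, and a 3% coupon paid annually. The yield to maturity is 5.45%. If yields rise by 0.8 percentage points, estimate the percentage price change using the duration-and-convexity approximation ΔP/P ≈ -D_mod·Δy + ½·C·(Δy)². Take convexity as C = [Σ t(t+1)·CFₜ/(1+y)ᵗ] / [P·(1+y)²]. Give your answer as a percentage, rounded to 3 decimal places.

-4.685%

With y = 0.0545:
  t   CF        PV=CF/(1+0.0545)^t    t·PV        t(t+1)·PV
  1        60.00        56.8990        56.8990         113.7980
  2        60.00        53.9583       107.9166         323.7497
  3        60.00        51.1695       153.5086         614.0345
  4        60.00        48.5249       194.0997         970.4986
  5        60.00        46.0170       230.0850       1,380.5101
  6        60.00        43.6387       261.8322       1,832.8252
  7     2,060.00     1,420.8268     9,945.7874      79,566.2993
  Σ                  1,721.0342    10,950.1285      84,801.7152
P = 1,721.0342; D_Mac = 6.36253 yrs; D_mod = 6.03369 yrs; C = 44.31206.
Duration effect: -6.03369 × (+0.008) = -0.048270
Convexity effect: 0.5 × 44.31206 × (0.008)² = +0.0014180
ΔP/P ≈ -0.048270 + 0.0014180 = -0.046852 = -4.6852%.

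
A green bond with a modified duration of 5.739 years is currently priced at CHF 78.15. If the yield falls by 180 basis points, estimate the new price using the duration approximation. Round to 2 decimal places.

CHF 86.22

Duration approximation: ΔP/P ≈ -D_mod · Δy = -5.739 × (-0.018) = +0.103302.
New price ≈ 78.15 × (1 + 0.103302) = 86.2230513.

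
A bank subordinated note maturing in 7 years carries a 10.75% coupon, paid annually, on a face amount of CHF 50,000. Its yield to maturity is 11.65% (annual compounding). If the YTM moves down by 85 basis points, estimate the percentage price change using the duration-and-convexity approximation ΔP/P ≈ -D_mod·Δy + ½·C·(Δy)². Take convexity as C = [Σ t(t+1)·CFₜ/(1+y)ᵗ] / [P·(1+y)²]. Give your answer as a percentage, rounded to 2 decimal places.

With y = 0.1165:
  t   CF        PV=CF/(1+0.1165)^t    t·PV        t(t+1)·PV
  1     5,375.00     4,814.1514     4,814.1514       9,628.3027
  2     5,375.00     4,311.8239     8,623.6478      25,870.9433
  3     5,375.00     3,861.9112    11,585.7337      46,342.9347
  4     5,375.00     3,458.9442    13,835.7769      69,178.8845
  5     5,375.00     3,098.0244    15,490.1219      92,940.7315
  6     5,375.00     2,774.7643    16,648.5860     116,540.1022
  7    55,375.00    25,603.6951   179,225.8659   1,433,806.9276
  Σ                 47,923.3146   250,223.8836   1,794,308.8264
P = 47,923.3146; D_Mac = 5.22134 yrs; D_mod = 4.67652 yrs; C = 30.03536.
Duration effect: -4.67652 × (-0.0085) = +0.039750
Convexity effect: 0.5 × 30.03536 × (-0.0085)² = +0.0010850
ΔP/P ≈ +0.039750 + 0.0010850 = +0.040835 = +4.0835%.

+4.08%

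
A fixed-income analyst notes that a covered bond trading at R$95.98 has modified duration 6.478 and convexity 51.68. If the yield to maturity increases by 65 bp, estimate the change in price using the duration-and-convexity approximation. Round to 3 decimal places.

-R$3.937

Duration effect: -D_mod·Δy = -6.478 × (+0.0065) = -0.042107
Convexity effect: ½·C·(Δy)² = 0.5 × 51.68 × (0.0065)² = +0.00109174
ΔP/P ≈ -0.042107 + 0.00109174 = -0.04101526
ΔP ≈ 95.98 × (-0.04101526) = -3.9366446548.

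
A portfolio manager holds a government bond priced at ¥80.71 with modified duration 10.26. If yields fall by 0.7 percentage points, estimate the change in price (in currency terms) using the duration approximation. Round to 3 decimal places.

Duration approximation: ΔP/P ≈ -D_mod · Δy = -10.26 × (-0.007) = +0.071820.
ΔP ≈ 80.71 × (+0.071820) = +5.7965922.

+¥5.797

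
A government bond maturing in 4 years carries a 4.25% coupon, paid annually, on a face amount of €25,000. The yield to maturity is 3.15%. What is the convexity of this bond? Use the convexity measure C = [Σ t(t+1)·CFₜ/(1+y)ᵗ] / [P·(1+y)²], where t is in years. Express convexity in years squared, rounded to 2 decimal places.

17.34

With y = 0.0315:
  t   CF        PV=CF/(1+0.0315)^t    t·PV        t(t+1)·PV
  1     1,062.50     1,030.0533     1,030.0533       2,060.1066
  2     1,062.50       998.5975     1,997.1950       5,991.5850
  3     1,062.50       968.1023     2,904.3068      11,617.2273
  4    26,062.50    23,021.7929    92,087.1717     460,435.8583
  Σ                 26,018.5460    98,018.7268     480,104.7773
P = 26,018.5460.
Convexity = Σ t(t+1)·PV / [P·(1+y)²] = 480,104.7773 / (26,018.5460 × 1.063992) = 17.34261.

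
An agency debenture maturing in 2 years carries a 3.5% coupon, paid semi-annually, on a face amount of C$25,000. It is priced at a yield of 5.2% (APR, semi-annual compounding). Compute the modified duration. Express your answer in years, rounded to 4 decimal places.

1.8987 years

Periodic yield y = 0.026. First find Macaulay duration:
  t   CF        PV=CF/(1+0.026)^t    t·PV
  1       437.50       426.4133       426.4133
  2       437.50       415.6075       831.2149
  3       437.50       405.0755     1,215.2265
  4    25,437.50    22,955.4063    91,821.6251
  Σ                 24,202.5025    94,294.4798
P = 24,202.5025; Macaulay duration = 94,294.4798 / 24,202.5025 = 3.89606 half-year periods = 1.94803 years.
Modified duration = D_Mac / (1 + y) = 1.94803 / 1.026 = 1.89867 years.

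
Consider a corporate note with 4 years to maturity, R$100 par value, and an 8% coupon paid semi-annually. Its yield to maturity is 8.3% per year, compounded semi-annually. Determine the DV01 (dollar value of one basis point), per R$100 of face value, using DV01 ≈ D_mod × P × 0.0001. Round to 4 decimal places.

R$0.0332

Periodic yield y = 0.0415.
  t   CF        PV=CF/(1+0.0415)^t    t·PV
  1         4.00         3.8406         3.8406
  2         4.00         3.6876         7.3752
  3         4.00         3.5406        10.6219
  4         4.00         3.3996        13.5982
  5         4.00         3.2641        16.3205
  6         4.00         3.1340        18.8042
  7         4.00         3.0092        21.0641
  8       104.00        75.1206       600.9649
  Σ                     98.9963       692.5897
P = 98.9963; D_Mac = 6.99612 half-year periods = 3.49806 yrs; D_mod = 3.35867 yrs.
DV01 ≈ 3.35867 × 98.9963 × 0.0001 = 0.033250.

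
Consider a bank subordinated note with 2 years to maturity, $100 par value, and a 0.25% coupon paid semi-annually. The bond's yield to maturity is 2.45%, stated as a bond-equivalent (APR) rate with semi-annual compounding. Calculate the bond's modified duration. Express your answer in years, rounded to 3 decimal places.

1.972 years

Periodic yield y = 0.01225. First find Macaulay duration:
  t   CF        PV=CF/(1+0.01225)^t    t·PV
  1        0.125         0.1235         0.1235
  2        0.125         0.1220         0.2440
  3        0.125         0.1205         0.3615
  4      100.125        95.3655       381.4621
  Σ                     95.7315       382.1911
P = 95.7315; Macaulay duration = 382.1911 / 95.7315 = 3.99232 half-year periods = 1.99616 years.
Modified duration = D_Mac / (1 + y) = 1.99616 / 1.01225 = 1.97200 years.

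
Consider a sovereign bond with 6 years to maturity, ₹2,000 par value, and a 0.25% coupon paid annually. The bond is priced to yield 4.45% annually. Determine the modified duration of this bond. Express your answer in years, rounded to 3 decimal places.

Periodic yield y = 0.0445. First find Macaulay duration:
  t   CF        PV=CF/(1+0.0445)^t    t·PV
  1         5.00         4.7870         4.7870
  2         5.00         4.5830         9.1661
  3         5.00         4.3878        13.1633
  4         5.00         4.2008        16.8034
  5         5.00         4.0219        20.1093
  6     2,005.00     1,544.0584     9,264.3502
  Σ                  1,566.0389     9,328.3792
P = 1,566.0389; Macaulay duration = 9,328.3792 / 1,566.0389 = 5.95667 years.
Modified duration = D_Mac / (1 + y) = 5.95667 / 1.0445 = 5.70289 years.

5.703 years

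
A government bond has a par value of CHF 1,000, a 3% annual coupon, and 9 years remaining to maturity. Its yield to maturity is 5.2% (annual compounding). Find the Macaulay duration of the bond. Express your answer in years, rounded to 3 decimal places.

Periodic yield y = 0.052. Discount each cash flow and weight by its year:
  t   CF        PV=CF/(1+0.052)^t    t·PV
  1        30.00        28.5171        28.5171
  2        30.00        27.1075        54.2150
  3        30.00        25.7676        77.3028
  4        30.00        24.4939        97.9757
  5        30.00        23.2832       116.4160
  6        30.00        22.1323       132.7939
  7        30.00        21.0383       147.2682
  8        30.00        19.9984       159.9872
  9     1,030.00       652.6729     5,874.0559
  Σ                    845.0113     6,688.5319
Price P = Σ PV = 845.0113.
Macaulay duration = Σ(t·PV) / P = 6,688.5319 / 845.0113 = 7.91532 years.

7.915 years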